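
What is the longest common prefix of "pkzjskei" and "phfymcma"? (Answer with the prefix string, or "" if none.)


String 1: 'pkzjskei'
String 2: 'phfymcma'
Compare position by position:
pos 0: 'p' vs 'p' match
pos 1: 'k' vs 'h' differ -> stop
Longest common prefix: "p" (length 1)


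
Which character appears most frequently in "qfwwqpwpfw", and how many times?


Input: 'qfwwqpwpfw'
Operation: tally each character
Counts: 'f':2, 'p':2, 'q':2, 'w':4
Maximum: 'w' appears 4 times


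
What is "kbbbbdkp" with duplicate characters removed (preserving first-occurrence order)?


Input: 'kbbbbdkp'
Operation: keep first occurrence of each character
Scan: s[0]='k' new -> keep; s[1]='b' new -> keep; s[2]='b' seen -> skip; s[3]='b' seen -> skip; s[4]='b' seen -> skip; s[5]='d' new -> keep; s[6]='k' seen -> skip; s[7]='p' new -> keep
Result: kbdp


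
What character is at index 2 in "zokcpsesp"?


Input string: 'zokcpsesp'
Operation: get character at index 2
Index mapping: s[0]='z', s[1]='o', s[2]='k'
Result: 'k'


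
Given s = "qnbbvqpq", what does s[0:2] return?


Input string: 'qnbbvqpq'
Operation: slice [0:2]
Extract characters: s[0]='q', s[1]='n'
Result: qn


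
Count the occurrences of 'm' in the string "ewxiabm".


Input string: 'ewxiabm'
Target character: 'm'
Scan each position: s[6]='m'
Matches found at indices: 6
Total: 1


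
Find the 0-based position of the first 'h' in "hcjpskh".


Input string: 'hcjpskh'
Target: 'h'
Scanning left to right: s[0]='h'
First match at index: 0


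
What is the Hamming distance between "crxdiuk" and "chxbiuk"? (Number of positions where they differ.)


String 1: 'crxdiuk'
String 2: 'chxbiuk'
Compare each position: pos 0: 'c'=='c', pos 1: 'r'!='h', pos 2: 'x'=='x', pos 3: 'd'!='b', pos 4: 'i'=='i', pos 5: 'u'=='u', pos 6: 'k'=='k'
Differing positions: 2
Hamming distance: 2


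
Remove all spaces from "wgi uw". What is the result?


Input string: 'wgi uw'
Operation: remove all spaces
Words: 'wgi', 'uw'
Join without spaces: wgiuw


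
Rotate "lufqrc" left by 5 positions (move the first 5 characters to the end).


Input: 'lufqrc', shift = 5
Operation: split at index 5 and swap parts
Front part s[0:5] = 'lufqr'
Back part s[5:] = 'c'
Rotated = back + front = 'c' + 'lufqr'
Result: clufqr


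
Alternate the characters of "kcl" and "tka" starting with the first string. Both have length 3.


String 1: 'kcl'
String 2: 'tka'
Operation: alternate characters
Pairs: 'k'+'t', 'c'+'k', 'l'+'a'
Result: ktckla


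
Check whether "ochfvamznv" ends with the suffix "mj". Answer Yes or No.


Input string: 'ochfvamznv'
Suffix to check: 'mj'
Last 2 characters of input: 'nv'
Match: False
Result: No


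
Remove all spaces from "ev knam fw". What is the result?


Input string: 'ev knam fw'
Operation: remove all spaces
Words: 'ev', 'knam', 'fw'
Join without spaces: evknamfw


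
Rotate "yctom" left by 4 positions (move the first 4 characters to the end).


Input: 'yctom', shift = 4
Operation: split at index 4 and swap parts
Front part s[0:4] = 'ycto'
Back part s[4:] = 'm'
Rotated = back + front = 'm' + 'ycto'
Result: mycto


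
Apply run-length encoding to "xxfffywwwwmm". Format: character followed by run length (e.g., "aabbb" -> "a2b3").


Input: 'xxfffywwwwmm'
Operation: identify consecutive runs
Runs: 'xx' -> x2, 'fff' -> f3, 'y' -> y1, 'wwww' -> w4, 'mm' -> m2
Encoded: x2f3y1w4m2


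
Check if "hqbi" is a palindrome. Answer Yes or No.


Input string: 'hqbi'
Reversed: 'ibqh'
Compare pairs: s[0]='h' vs s[3]='i' (mismatch), s[1]='q' vs s[2]='b' (mismatch)
Palindrome: No


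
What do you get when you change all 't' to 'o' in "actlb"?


Input string: 'actlb'
Operation: replace 't' with 'o'
Positions of 't': 2
After replacement: acolb


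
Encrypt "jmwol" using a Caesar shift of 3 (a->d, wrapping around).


Input: 'jmwol', shift = 3
Operation: for each letter, (position + 3) mod 26
Mapping: 'j'(9+3=12)->'m', 'm'(12+3=15)->'p', 'w'(22+3=25)->'z', 'o'(14+3=17)->'r', 'l'(11+3=14)->'o'
Result: mpzro


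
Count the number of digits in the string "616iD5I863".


Input string: '616iD5I863'
Operation: count digit characters (0-9)
Scan: '6'(digit), '1'(digit), '6'(digit), 'i', 'D', '5'(digit), 'I', '8'(digit), '6'(digit), '3'(digit)
Digits found: 7
Result: 7


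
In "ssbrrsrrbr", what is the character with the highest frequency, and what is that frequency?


Input: 'ssbrrsrrbr'
Operation: tally each character
Counts: 'b':2, 'r':5, 's':3
Maximum: 'r' appears 5 times


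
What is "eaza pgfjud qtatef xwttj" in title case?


Input string: 'eaza pgfjud qtatef xwttj'
Operation: capitalize first letter of each word
Word transformations: 'eaza'->'Eaza', 'pgfjud'->'Pgfjud', 'qtatef'->'Qtatef', 'xwttj'->'Xwttj'
Result: Eaza Pgfjud Qtatef Xwttj


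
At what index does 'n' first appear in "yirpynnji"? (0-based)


Input string: 'yirpynnji'
Target: 'n'
Scanning left to right: s[0]='y', s[1]='i', s[2]='r', s[3]='p', s[4]='y', s[5]='n'
First match at index: 5


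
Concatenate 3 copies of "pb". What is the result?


Input string: 'pb'
Operation: repeat 3 times
Concatenation: 'pb' + 'pb' + 'pb'
Result: pbpbpb


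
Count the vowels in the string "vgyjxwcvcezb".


Input string: 'vgyjxwcvcezb'
Operation: count vowels (a, e, i, o, u)
Scan: s[0]='v', s[1]='g', s[2]='y', s[3]='j', s[4]='x', s[5]='w', s[6]='c', s[7]='v', s[8]='c', s[9]='e' (vowel), s[10]='z', s[11]='b'
Vowels found: 1
Result: 1


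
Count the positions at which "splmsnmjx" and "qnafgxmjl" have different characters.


String 1: 'splmsnmjx'
String 2: 'qnafgxmjl'
Compare each position: pos 0: 's'!='q', pos 1: 'p'!='n', pos 2: 'l'!='a', pos 3: 'm'!='f', pos 4: 's'!='g', pos 5: 'n'!='x', pos 6: 'm'=='m', pos 7: 'j'=='j', pos 8: 'x'!='l'
Differing positions: 7
Hamming distance: 7


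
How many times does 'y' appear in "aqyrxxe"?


Input string: 'aqyrxxe'
Target character: 'y'
Scan each position: s[2]='y'
Matches found at indices: 2
Total: 1


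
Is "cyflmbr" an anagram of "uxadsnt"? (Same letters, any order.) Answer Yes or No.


String 1: 'uxadsnt' -> sorted: 'adnstux'
String 2: 'cyflmbr' -> sorted: 'bcflmry'
Compare sorted forms: 'adnstux' != 'bcflmry'
Anagram: No


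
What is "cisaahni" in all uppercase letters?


Input string: 'cisaahni'
Operation: convert each letter to uppercase
Mapping: 'c'->'C', 'i'->'I', 's'->'S', 'a'->'A', 'a'->'A', 'h'->'H', 'n'->'N', 'i'->'I'
Result: CISAAHNI


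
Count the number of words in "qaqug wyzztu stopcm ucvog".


Input string: 'qaqug wyzztu stopcm ucvog'
Operation: split by spaces
Words found: 'qaqug', 'wyzztu', 'stopcm', 'ucvog'
Word count: 4


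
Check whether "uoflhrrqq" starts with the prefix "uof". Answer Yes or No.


Input string: 'uoflhrrqq'
Prefix to check: 'uof'
First 3 characters of input: 'uof'
Match: True
Result: Yes


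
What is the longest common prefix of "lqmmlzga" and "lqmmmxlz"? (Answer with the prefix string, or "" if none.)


String 1: 'lqmmlzga'
String 2: 'lqmmmxlz'
Compare position by position:
pos 0: 'l' vs 'l' match
pos 1: 'q' vs 'q' match
pos 2: 'm' vs 'm' match
pos 3: 'm' vs 'm' match
pos 4: 'l' vs 'm' differ -> stop
Longest common prefix: "lqmm" (length 4)


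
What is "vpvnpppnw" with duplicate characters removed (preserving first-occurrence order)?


Input: 'vpvnpppnw'
Operation: keep first occurrence of each character
Scan: s[0]='v' new -> keep; s[1]='p' new -> keep; s[2]='v' seen -> skip; s[3]='n' new -> keep; s[4]='p' seen -> skip; s[5]='p' seen -> skip; s[6]='p' seen -> skip; s[7]='n' seen -> skip; s[8]='w' new -> keep
Result: vpnw


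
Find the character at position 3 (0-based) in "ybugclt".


Input string: 'ybugclt'
Operation: get character at index 3
Index mapping: s[0]='y', s[1]='b', s[2]='u', s[3]='g'
Result: 'g'


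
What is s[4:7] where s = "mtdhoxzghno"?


Input string: 'mtdhoxzghno'
Operation: slice [4:7]
Extract characters: s[4]='o', s[5]='x', s[6]='z'
Result: oxz


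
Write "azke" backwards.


Input string: 'azke'
Operation: reverse character order
Original order: 'a' -> 'z' -> 'k' -> 'e'
Reversed order: 'e' -> 'k' -> 'z' -> 'a'
Result: ekza


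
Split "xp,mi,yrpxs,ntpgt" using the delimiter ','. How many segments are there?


Input string: 'xp,mi,yrpxs,ntpgt'
Delimiter: ','
Split result: 'xp', 'mi', 'yrpxs', 'ntpgt'
Number of parts: 4


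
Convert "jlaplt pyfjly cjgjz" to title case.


Input string: 'jlaplt pyfjly cjgjz'
Operation: capitalize first letter of each word
Word transformations: 'jlaplt'->'Jlaplt', 'pyfjly'->'Pyfjly', 'cjgjz'->'Cjgjz'
Result: Jlaplt Pyfjly Cjgjz


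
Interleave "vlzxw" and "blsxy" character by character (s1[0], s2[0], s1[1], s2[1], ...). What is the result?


String 1: 'vlzxw'
String 2: 'blsxy'
Operation: alternate characters
Pairs: 'v'+'b', 'l'+'l', 'z'+'s', 'x'+'x', 'w'+'y'
Result: vbllzsxxwy


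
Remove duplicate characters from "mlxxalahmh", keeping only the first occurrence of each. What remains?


Input: 'mlxxalahmh'
Operation: keep first occurrence of each character
Scan: s[0]='m' new -> keep; s[1]='l' new -> keep; s[2]='x' new -> keep; s[3]='x' seen -> skip; s[4]='a' new -> keep; s[5]='l' seen -> skip; s[6]='a' seen -> skip; s[7]='h' new -> keep; s[8]='m' seen -> skip; s[9]='h' seen -> skip
Result: mlxah


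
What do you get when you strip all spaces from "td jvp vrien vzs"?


Input string: 'td jvp vrien vzs'
Operation: remove all spaces
Words: 'td', 'jvp', 'vrien', 'vzs'
Join without spaces: tdjvpvrienvzs


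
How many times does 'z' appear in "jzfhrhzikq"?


Input string: 'jzfhrhzikq'
Target character: 'z'
Scan each position: s[1]='z', s[6]='z'
Matches found at indices: 1, 6
Total: 2


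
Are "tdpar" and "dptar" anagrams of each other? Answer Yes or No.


String 1: 'tdpar' -> sorted: 'adprt'
String 2: 'dptar' -> sorted: 'adprt'
Compare sorted forms: 'adprt' == 'adprt'
Anagram: Yes


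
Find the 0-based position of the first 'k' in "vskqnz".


Input string: 'vskqnz'
Target: 'k'
Scanning left to right: s[0]='v', s[1]='s', s[2]='k'
First match at index: 2


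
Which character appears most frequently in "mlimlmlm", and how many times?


Input: 'mlimlmlm'
Operation: tally each character
Counts: 'i':1, 'l':3, 'm':4
Maximum: 'm' appears 4 times


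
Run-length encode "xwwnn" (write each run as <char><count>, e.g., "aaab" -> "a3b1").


Input: 'xwwnn'
Operation: identify consecutive runs
Runs: 'x' -> x1, 'ww' -> w2, 'nn' -> n2
Encoded: x1w2n2


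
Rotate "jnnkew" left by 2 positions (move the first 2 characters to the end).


Input: 'jnnkew', shift = 2
Operation: split at index 2 and swap parts
Front part s[0:2] = 'jn'
Back part s[2:] = 'nkew'
Rotated = back + front = 'nkew' + 'jn'
Result: nkewjn


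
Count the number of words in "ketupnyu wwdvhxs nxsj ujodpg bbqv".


Input string: 'ketupnyu wwdvhxs nxsj ujodpg bbqv'
Operation: split by spaces
Words found: 'ketupnyu', 'wwdvhxs', 'nxsj', 'ujodpg', 'bbqv'
Word count: 5


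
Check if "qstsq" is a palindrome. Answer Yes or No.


Input string: 'qstsq'
Reversed: 'qstsq'
Compare pairs: s[0]='q' vs s[4]='q' (match), s[1]='s' vs s[3]='s' (match)
Palindrome: Yes


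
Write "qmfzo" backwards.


Input string: 'qmfzo'
Operation: reverse character order
Original order: 'q' -> 'm' -> 'f' -> 'z' -> 'o'
Reversed order: 'o' -> 'z' -> 'f' -> 'm' -> 'q'
Result: ozfmq


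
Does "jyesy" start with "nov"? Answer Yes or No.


Input string: 'jyesy'
Prefix to check: 'nov'
First 3 characters of input: 'jye'
Match: False
Result: No


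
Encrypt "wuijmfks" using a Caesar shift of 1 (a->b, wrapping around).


Input: 'wuijmfks', shift = 1
Operation: for each letter, (position + 1) mod 26
Mapping: 'w'(22+1=23)->'x', 'u'(20+1=21)->'v', 'i'(8+1=9)->'j', 'j'(9+1=10)->'k', 'm'(12+1=13)->'n', 'f'(5+1=6)->'g', 'k'(10+1=11)->'l', 's'(18+1=19)->'t'
Result: xvjknglt


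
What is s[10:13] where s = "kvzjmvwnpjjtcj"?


Input string: 'kvzjmvwnpjjtcj'
Operation: slice [10:13]
Extract characters: s[10]='j', s[11]='t', s[12]='c'
Result: jtc


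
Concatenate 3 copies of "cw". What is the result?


Input string: 'cw'
Operation: repeat 3 times
Concatenation: 'cw' + 'cw' + 'cw'
Result: cwcwcw


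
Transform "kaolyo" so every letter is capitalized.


Input string: 'kaolyo'
Operation: convert each letter to uppercase
Mapping: 'k'->'K', 'a'->'A', 'o'->'O', 'l'->'L', 'y'->'Y', 'o'->'O'
Result: KAOLYO


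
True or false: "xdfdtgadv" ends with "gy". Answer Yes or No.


Input string: 'xdfdtgadv'
Suffix to check: 'gy'
Last 2 characters of input: 'dv'
Match: False
Result: No


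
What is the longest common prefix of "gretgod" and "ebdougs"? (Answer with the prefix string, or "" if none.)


String 1: 'gretgod'
String 2: 'ebdougs'
Compare position by position:
pos 0: 'g' vs 'e' differ -> stop
Longest common prefix: "" (length 0)


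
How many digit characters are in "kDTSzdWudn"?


Input string: 'kDTSzdWudn'
Operation: count digit characters (0-9)
Scan: 'k', 'D', 'T', 'S', 'z', 'd', 'W', 'u', 'd', 'n'
Digits found: 0
Result: 0


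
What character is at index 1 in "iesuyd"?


Input string: 'iesuyd'
Operation: get character at index 1
Index mapping: s[0]='i', s[1]='e'
Result: 'e'


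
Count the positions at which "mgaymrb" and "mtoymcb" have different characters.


String 1: 'mgaymrb'
String 2: 'mtoymcb'
Compare each position: pos 0: 'm'=='m', pos 1: 'g'!='t', pos 2: 'a'!='o', pos 3: 'y'=='y', pos 4: 'm'=='m', pos 5: 'r'!='c', pos 6: 'b'=='b'
Differing positions: 3
Hamming distance: 3


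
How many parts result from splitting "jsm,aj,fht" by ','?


Input string: 'jsm,aj,fht'
Delimiter: ','
Split result: 'jsm', 'aj', 'fht'
Number of parts: 3


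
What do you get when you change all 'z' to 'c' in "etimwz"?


Input string: 'etimwz'
Operation: replace 'z' with 'c'
Positions of 'z': 5
After replacement: etimwc


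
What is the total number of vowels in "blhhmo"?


Input string: 'blhhmo'
Operation: count vowels (a, e, i, o, u)
Scan: s[0]='b', s[1]='l', s[2]='h', s[3]='h', s[4]='m', s[5]='o' (vowel)
Vowels found: 1
Result: 1


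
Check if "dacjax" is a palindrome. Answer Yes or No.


Input string: 'dacjax'
Reversed: 'xajcad'
Compare pairs: s[0]='d' vs s[5]='x' (mismatch), s[1]='a' vs s[4]='a' (match), s[2]='c' vs s[3]='j' (mismatch)
Palindrome: No


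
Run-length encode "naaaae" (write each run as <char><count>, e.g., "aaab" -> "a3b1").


Input: 'naaaae'
Operation: identify consecutive runs
Runs: 'n' -> n1, 'aaaa' -> a4, 'e' -> e1
Encoded: n1a4e1


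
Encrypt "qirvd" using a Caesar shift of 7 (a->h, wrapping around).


Input: 'qirvd', shift = 7
Operation: for each letter, (position + 7) mod 26
Mapping: 'q'(16+7=23)->'x', 'i'(8+7=15)->'p', 'r'(17+7=24)->'y', 'v'(21+7=28, 28 mod 26=2)->'c', 'd'(3+7=10)->'k'
Result: xpyck


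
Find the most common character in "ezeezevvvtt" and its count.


Input: 'ezeezevvvtt'
Operation: tally each character
Counts: 'e':4, 't':2, 'v':3, 'z':2
Maximum: 'e' appears 4 times


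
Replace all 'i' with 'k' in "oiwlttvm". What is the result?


Input string: 'oiwlttvm'
Operation: replace 'i' with 'k'
Positions of 'i': 1
After replacement: okwlttvm


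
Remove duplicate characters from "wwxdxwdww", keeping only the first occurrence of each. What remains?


Input: 'wwxdxwdww'
Operation: keep first occurrence of each character
Scan: s[0]='w' new -> keep; s[1]='w' seen -> skip; s[2]='x' new -> keep; s[3]='d' new -> keep; s[4]='x' seen -> skip; s[5]='w' seen -> skip; s[6]='d' seen -> skip; s[7]='w' seen -> skip; s[8]='w' seen -> skip
Result: wxd


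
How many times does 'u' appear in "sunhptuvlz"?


Input string: 'sunhptuvlz'
Target character: 'u'
Scan each position: s[1]='u', s[6]='u'
Matches found at indices: 1, 6
Total: 2


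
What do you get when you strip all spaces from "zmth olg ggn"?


Input string: 'zmth olg ggn'
Operation: remove all spaces
Words: 'zmth', 'olg', 'ggn'
Join without spaces: zmtholgggn


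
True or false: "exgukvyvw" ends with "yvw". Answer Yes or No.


Input string: 'exgukvyvw'
Suffix to check: 'yvw'
Last 3 characters of input: 'yvw'
Match: True
Result: Yes


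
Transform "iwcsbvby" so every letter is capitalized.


Input string: 'iwcsbvby'
Operation: convert each letter to uppercase
Mapping: 'i'->'I', 'w'->'W', 'c'->'C', 's'->'S', 'b'->'B', 'v'->'V', 'b'->'B', 'y'->'Y'
Result: IWCSBVBY


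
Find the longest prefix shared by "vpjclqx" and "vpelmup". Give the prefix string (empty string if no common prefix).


String 1: 'vpjclqx'
String 2: 'vpelmup'
Compare position by position:
pos 0: 'v' vs 'v' match
pos 1: 'p' vs 'p' match
pos 2: 'j' vs 'e' differ -> stop
Longest common prefix: "vp" (length 2)


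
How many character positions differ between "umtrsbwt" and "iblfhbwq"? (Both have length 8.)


String 1: 'umtrsbwt'
String 2: 'iblfhbwq'
Compare each position: pos 0: 'u'!='i', pos 1: 'm'!='b', pos 2: 't'!='l', pos 3: 'r'!='f', pos 4: 's'!='h', pos 5: 'b'=='b', pos 6: 'w'=='w', pos 7: 't'!='q'
Differing positions: 6
Hamming distance: 6


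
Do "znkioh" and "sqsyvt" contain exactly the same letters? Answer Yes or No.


String 1: 'znkioh' -> sorted: 'hiknoz'
String 2: 'sqsyvt' -> sorted: 'qsstvy'
Compare sorted forms: 'hiknoz' != 'qsstvy'
Anagram: No


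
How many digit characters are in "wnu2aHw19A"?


Input string: 'wnu2aHw19A'
Operation: count digit characters (0-9)
Scan: 'w', 'n', 'u', '2'(digit), 'a', 'H', 'w', '1'(digit), '9'(digit), 'A'
Digits found: 3
Result: 3


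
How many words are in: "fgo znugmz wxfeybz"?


Input string: 'fgo znugmz wxfeybz'
Operation: split by spaces
Words found: 'fgo', 'znugmz', 'wxfeybz'
Word count: 3


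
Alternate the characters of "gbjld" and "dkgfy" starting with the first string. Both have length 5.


String 1: 'gbjld'
String 2: 'dkgfy'
Operation: alternate characters
Pairs: 'g'+'d', 'b'+'k', 'j'+'g', 'l'+'f', 'd'+'y'
Result: gdbkjglfdy


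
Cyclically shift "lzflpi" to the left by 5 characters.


Input: 'lzflpi', shift = 5
Operation: split at index 5 and swap parts
Front part s[0:5] = 'lzflp'
Back part s[5:] = 'i'
Rotated = back + front = 'i' + 'lzflp'
Result: ilzflp


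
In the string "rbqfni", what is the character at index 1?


Input string: 'rbqfni'
Operation: get character at index 1
Index mapping: s[0]='r', s[1]='b'
Result: 'b'


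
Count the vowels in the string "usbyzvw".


Input string: 'usbyzvw'
Operation: count vowels (a, e, i, o, u)
Scan: s[0]='u' (vowel), s[1]='s', s[2]='b', s[3]='y', s[4]='z', s[5]='v', s[6]='w'
Vowels found: 1
Result: 1


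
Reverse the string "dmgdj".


Input string: 'dmgdj'
Operation: reverse character order
Original order: 'd' -> 'm' -> 'g' -> 'd' -> 'j'
Reversed order: 'j' -> 'd' -> 'g' -> 'm' -> 'd'
Result: jdgmd


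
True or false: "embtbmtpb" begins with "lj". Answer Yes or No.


Input string: 'embtbmtpb'
Prefix to check: 'lj'
First 2 characters of input: 'em'
Match: False
Result: No


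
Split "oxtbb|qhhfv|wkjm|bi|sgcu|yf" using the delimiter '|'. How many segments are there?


Input string: 'oxtbb|qhhfv|wkjm|bi|sgcu|yf'
Delimiter: '|'
Split result: 'oxtbb', 'qhhfv', 'wkjm', 'bi', 'sgcu', 'yf'
Number of parts: 6


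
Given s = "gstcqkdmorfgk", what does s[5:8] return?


Input string: 'gstcqkdmorfgk'
Operation: slice [5:8]
Extract characters: s[5]='k', s[6]='d', s[7]='m'
Result: kdm


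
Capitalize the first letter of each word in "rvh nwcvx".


Input string: 'rvh nwcvx'
Operation: capitalize first letter of each word
Word transformations: 'rvh'->'Rvh', 'nwcvx'->'Nwcvx'
Result: Rvh Nwcvx


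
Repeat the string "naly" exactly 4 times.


Input string: 'naly'
Operation: repeat 4 times
Concatenation: 'naly' + 'naly' + 'naly' + 'naly'
Result: nalynalynalynaly


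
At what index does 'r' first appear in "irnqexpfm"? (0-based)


Input string: 'irnqexpfm'
Target: 'r'
Scanning left to right: s[0]='i', s[1]='r'
First match at index: 1


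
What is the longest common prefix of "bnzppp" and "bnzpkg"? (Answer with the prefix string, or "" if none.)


String 1: 'bnzppp'
String 2: 'bnzpkg'
Compare position by position:
pos 0: 'b' vs 'b' match
pos 1: 'n' vs 'n' match
pos 2: 'z' vs 'z' match
pos 3: 'p' vs 'p' match
pos 4: 'p' vs 'k' differ -> stop
Longest common prefix: "bnzp" (length 4)


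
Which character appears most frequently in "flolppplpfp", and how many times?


Input: 'flolppplpfp'
Operation: tally each character
Counts: 'f':2, 'l':3, 'o':1, 'p':5
Maximum: 'p' appears 5 times


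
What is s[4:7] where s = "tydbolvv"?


Input string: 'tydbolvv'
Operation: slice [4:7]
Extract characters: s[4]='o', s[5]='l', s[6]='v'
Result: olv


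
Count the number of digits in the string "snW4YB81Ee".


Input string: 'snW4YB81Ee'
Operation: count digit characters (0-9)
Scan: 's', 'n', 'W', '4'(digit), 'Y', 'B', '8'(digit), '1'(digit), 'E', 'e'
Digits found: 3
Result: 3


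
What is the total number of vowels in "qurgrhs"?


Input string: 'qurgrhs'
Operation: count vowels (a, e, i, o, u)
Scan: s[0]='q', s[1]='u' (vowel), s[2]='r', s[3]='g', s[4]='r', s[5]='h', s[6]='s'
Vowels found: 1
Result: 1


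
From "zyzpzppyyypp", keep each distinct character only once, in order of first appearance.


Input: 'zyzpzppyyypp'
Operation: keep first occurrence of each character
Scan: s[0]='z' new -> keep; s[1]='y' new -> keep; s[2]='z' seen -> skip; s[3]='p' new -> keep; s[4]='z' seen -> skip; s[5]='p' seen -> skip; s[6]='p' seen -> skip; s[7]='y' seen -> skip; s[8]='y' seen -> skip; s[9]='y' seen -> skip; s[10]='p' seen -> skip; s[11]='p' seen -> skip
Result: zyp


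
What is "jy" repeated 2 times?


Input string: 'jy'
Operation: repeat 2 times
Concatenation: 'jy' + 'jy'
Result: jyjy


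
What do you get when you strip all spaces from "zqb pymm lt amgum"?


Input string: 'zqb pymm lt amgum'
Operation: remove all spaces
Words: 'zqb', 'pymm', 'lt', 'amgum'
Join without spaces: zqbpymmltamgum


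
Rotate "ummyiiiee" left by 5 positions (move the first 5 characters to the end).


Input: 'ummyiiiee', shift = 5
Operation: split at index 5 and swap parts
Front part s[0:5] = 'ummyi'
Back part s[5:] = 'iiee'
Rotated = back + front = 'iiee' + 'ummyi'
Result: iieeummyi


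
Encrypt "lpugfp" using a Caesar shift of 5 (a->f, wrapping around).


Input: 'lpugfp', shift = 5
Operation: for each letter, (position + 5) mod 26
Mapping: 'l'(11+5=16)->'q', 'p'(15+5=20)->'u', 'u'(20+5=25)->'z', 'g'(6+5=11)->'l', 'f'(5+5=10)->'k', 'p'(15+5=20)->'u'
Result: quzlku


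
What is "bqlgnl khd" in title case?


Input string: 'bqlgnl khd'
Operation: capitalize first letter of each word
Word transformations: 'bqlgnl'->'Bqlgnl', 'khd'->'Khd'
Result: Bqlgnl Khd


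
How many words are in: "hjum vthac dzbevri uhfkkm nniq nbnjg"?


Input string: 'hjum vthac dzbevri uhfkkm nniq nbnjg'
Operation: split by spaces
Words found: 'hjum', 'vthac', 'dzbevri', 'uhfkkm', 'nniq', 'nbnjg'
Word count: 6


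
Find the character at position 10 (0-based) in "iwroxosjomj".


Input string: 'iwroxosjomj'
Operation: get character at index 10
Index mapping: s[0]='i', s[1]='w', s[2]='r', s[3]='o', s[4]='x', s[5]='o', s[6]='s', s[7]='j', s[8]='o', s[9]='m', s[10]='j'
Result: 'j'


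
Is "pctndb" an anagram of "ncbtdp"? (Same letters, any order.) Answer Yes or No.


String 1: 'ncbtdp' -> sorted: 'bcdnpt'
String 2: 'pctndb' -> sorted: 'bcdnpt'
Compare sorted forms: 'bcdnpt' == 'bcdnpt'
Anagram: Yes


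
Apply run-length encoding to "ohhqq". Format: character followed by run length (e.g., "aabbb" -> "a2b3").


Input: 'ohhqq'
Operation: identify consecutive runs
Runs: 'o' -> o1, 'hh' -> h2, 'qq' -> q2
Encoded: o1h2q2


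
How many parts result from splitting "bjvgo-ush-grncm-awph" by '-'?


Input string: 'bjvgo-ush-grncm-awph'
Delimiter: '-'
Split result: 'bjvgo', 'ush', 'grncm', 'awph'
Number of parts: 4


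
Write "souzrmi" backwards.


Input string: 'souzrmi'
Operation: reverse character order
Original order: 's' -> 'o' -> 'u' -> 'z' -> 'r' -> 'm' -> 'i'
Reversed order: 'i' -> 'm' -> 'r' -> 'z' -> 'u' -> 'o' -> 's'
Result: imrzuos


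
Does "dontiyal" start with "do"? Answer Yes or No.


Input string: 'dontiyal'
Prefix to check: 'do'
First 2 characters of input: 'do'
Match: True
Result: Yes


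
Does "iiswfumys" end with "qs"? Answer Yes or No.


Input string: 'iiswfumys'
Suffix to check: 'qs'
Last 2 characters of input: 'ys'
Match: False
Result: No


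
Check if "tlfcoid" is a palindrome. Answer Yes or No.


Input string: 'tlfcoid'
Reversed: 'diocflt'
Compare pairs: s[0]='t' vs s[6]='d' (mismatch), s[1]='l' vs s[5]='i' (mismatch), s[2]='f' vs s[4]='o' (mismatch)
Palindrome: No


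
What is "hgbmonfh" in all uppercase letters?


Input string: 'hgbmonfh'
Operation: convert each letter to uppercase
Mapping: 'h'->'H', 'g'->'G', 'b'->'B', 'm'->'M', 'o'->'O', 'n'->'N', 'f'->'F', 'h'->'H'
Result: HGBMONFH


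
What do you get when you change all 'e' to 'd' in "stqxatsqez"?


Input string: 'stqxatsqez'
Operation: replace 'e' with 'd'
Positions of 'e': 8
After replacement: stqxatsqdz


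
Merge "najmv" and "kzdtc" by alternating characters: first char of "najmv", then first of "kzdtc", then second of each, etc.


String 1: 'najmv'
String 2: 'kzdtc'
Operation: alternate characters
Pairs: 'n'+'k', 'a'+'z', 'j'+'d', 'm'+'t', 'v'+'c'
Result: nkazjdmtvc


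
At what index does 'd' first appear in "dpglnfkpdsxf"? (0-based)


Input string: 'dpglnfkpdsxf'
Target: 'd'
Scanning left to right: s[0]='d'
First match at index: 0


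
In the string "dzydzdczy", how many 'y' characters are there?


Input string: 'dzydzdczy'
Target character: 'y'
Scan each position: s[2]='y', s[8]='y'
Matches found at indices: 2, 8
Total: 2


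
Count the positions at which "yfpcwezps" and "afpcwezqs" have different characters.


String 1: 'yfpcwezps'
String 2: 'afpcwezqs'
Compare each position: pos 0: 'y'!='a', pos 1: 'f'=='f', pos 2: 'p'=='p', pos 3: 'c'=='c', pos 4: 'w'=='w', pos 5: 'e'=='e', pos 6: 'z'=='z', pos 7: 'p'!='q', pos 8: 's'=='s'
Differing positions: 2
Hamming distance: 2


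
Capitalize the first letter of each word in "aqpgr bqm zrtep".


Input string: 'aqpgr bqm zrtep'
Operation: capitalize first letter of each word
Word transformations: 'aqpgr'->'Aqpgr', 'bqm'->'Bqm', 'zrtep'->'Zrtep'
Result: Aqpgr Bqm Zrtep


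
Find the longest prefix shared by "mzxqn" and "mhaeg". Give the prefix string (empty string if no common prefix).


String 1: 'mzxqn'
String 2: 'mhaeg'
Compare position by position:
pos 0: 'm' vs 'm' match
pos 1: 'z' vs 'h' differ -> stop
Longest common prefix: "m" (length 1)


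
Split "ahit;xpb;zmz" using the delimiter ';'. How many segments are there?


Input string: 'ahit;xpb;zmz'
Delimiter: ';'
Split result: 'ahit', 'xpb', 'zmz'
Number of parts: 3


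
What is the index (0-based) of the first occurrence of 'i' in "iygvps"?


Input string: 'iygvps'
Target: 'i'
Scanning left to right: s[0]='i'
First match at index: 0


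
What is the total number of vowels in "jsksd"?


Input string: 'jsksd'
Operation: count vowels (a, e, i, o, u)
Scan: s[0]='j', s[1]='s', s[2]='k', s[3]='s', s[4]='d'
Vowels found: 0
Result: 0


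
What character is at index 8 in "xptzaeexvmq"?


Input string: 'xptzaeexvmq'
Operation: get character at index 8
Index mapping: s[0]='x', s[1]='p', s[2]='t', s[3]='z', s[4]='a', s[5]='e', s[6]='e', s[7]='x', s[8]='v'
Result: 'v'


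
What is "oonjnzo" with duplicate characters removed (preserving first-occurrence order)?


Input: 'oonjnzo'
Operation: keep first occurrence of each character
Scan: s[0]='o' new -> keep; s[1]='o' seen -> skip; s[2]='n' new -> keep; s[3]='j' new -> keep; s[4]='n' seen -> skip; s[5]='z' new -> keep; s[6]='o' seen -> skip
Result: onjz


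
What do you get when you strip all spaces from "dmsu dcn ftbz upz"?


Input string: 'dmsu dcn ftbz upz'
Operation: remove all spaces
Words: 'dmsu', 'dcn', 'ftbz', 'upz'
Join without spaces: dmsudcnftbzupz


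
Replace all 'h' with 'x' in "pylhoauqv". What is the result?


Input string: 'pylhoauqv'
Operation: replace 'h' with 'x'
Positions of 'h': 3
After replacement: pylxoauqv


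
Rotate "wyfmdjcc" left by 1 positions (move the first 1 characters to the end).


Input: 'wyfmdjcc', shift = 1
Operation: split at index 1 and swap parts
Front part s[0:1] = 'w'
Back part s[1:] = 'yfmdjcc'
Rotated = back + front = 'yfmdjcc' + 'w'
Result: yfmdjccw


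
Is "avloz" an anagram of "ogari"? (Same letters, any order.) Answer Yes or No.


String 1: 'ogari' -> sorted: 'agior'
String 2: 'avloz' -> sorted: 'alovz'
Compare sorted forms: 'agior' != 'alovz'
Anagram: No


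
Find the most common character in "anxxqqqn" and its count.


Input: 'anxxqqqn'
Operation: tally each character
Counts: 'a':1, 'n':2, 'q':3, 'x':2
Maximum: 'q' appears 3 times


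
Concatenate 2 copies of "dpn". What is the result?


Input string: 'dpn'
Operation: repeat 2 times
Concatenation: 'dpn' + 'dpn'
Result: dpndpn


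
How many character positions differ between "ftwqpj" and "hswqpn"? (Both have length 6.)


String 1: 'ftwqpj'
String 2: 'hswqpn'
Compare each position: pos 0: 'f'!='h', pos 1: 't'!='s', pos 2: 'w'=='w', pos 3: 'q'=='q', pos 4: 'p'=='p', pos 5: 'j'!='n'
Differing positions: 3
Hamming distance: 3


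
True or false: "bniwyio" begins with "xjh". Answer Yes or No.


Input string: 'bniwyio'
Prefix to check: 'xjh'
First 3 characters of input: 'bni'
Match: False
Result: No


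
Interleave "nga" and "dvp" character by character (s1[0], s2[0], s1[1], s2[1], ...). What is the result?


String 1: 'nga'
String 2: 'dvp'
Operation: alternate characters
Pairs: 'n'+'d', 'g'+'v', 'a'+'p'
Result: ndgvap


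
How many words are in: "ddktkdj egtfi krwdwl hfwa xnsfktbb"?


Input string: 'ddktkdj egtfi krwdwl hfwa xnsfktbb'
Operation: split by spaces
Words found: 'ddktkdj', 'egtfi', 'krwdwl', 'hfwa', 'xnsfktbb'
Word count: 5


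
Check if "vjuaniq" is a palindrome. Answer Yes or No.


Input string: 'vjuaniq'
Reversed: 'qinaujv'
Compare pairs: s[0]='v' vs s[6]='q' (mismatch), s[1]='j' vs s[5]='i' (mismatch), s[2]='u' vs s[4]='n' (mismatch)
Palindrome: No


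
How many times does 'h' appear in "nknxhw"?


Input string: 'nknxhw'
Target character: 'h'
Scan each position: s[4]='h'
Matches found at indices: 4
Total: 1


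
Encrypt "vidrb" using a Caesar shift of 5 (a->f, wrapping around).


Input: 'vidrb', shift = 5
Operation: for each letter, (position + 5) mod 26
Mapping: 'v'(21+5=26, 26 mod 26=0)->'a', 'i'(8+5=13)->'n', 'd'(3+5=8)->'i', 'r'(17+5=22)->'w', 'b'(1+5=6)->'g'
Result: aniwg


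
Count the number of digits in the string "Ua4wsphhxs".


Input string: 'Ua4wsphhxs'
Operation: count digit characters (0-9)
Scan: 'U', 'a', '4'(digit), 'w', 's', 'p', 'h', 'h', 'x', 's'
Digits found: 1
Result: 1


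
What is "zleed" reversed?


Input string: 'zleed'
Operation: reverse character order
Original order: 'z' -> 'l' -> 'e' -> 'e' -> 'd'
Reversed order: 'd' -> 'e' -> 'e' -> 'l' -> 'z'
Result: deelz


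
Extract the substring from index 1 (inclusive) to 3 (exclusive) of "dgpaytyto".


Input string: 'dgpaytyto'
Operation: slice [1:3]
Extract characters: s[1]='g', s[2]='p'
Result: gp


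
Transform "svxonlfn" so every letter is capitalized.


Input string: 'svxonlfn'
Operation: convert each letter to uppercase
Mapping: 's'->'S', 'v'->'V', 'x'->'X', 'o'->'O', 'n'->'N', 'l'->'L', 'f'->'F', 'n'->'N'
Result: SVXONLFN


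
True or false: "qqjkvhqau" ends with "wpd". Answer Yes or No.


Input string: 'qqjkvhqau'
Suffix to check: 'wpd'
Last 3 characters of input: 'qau'
Match: False
Result: No


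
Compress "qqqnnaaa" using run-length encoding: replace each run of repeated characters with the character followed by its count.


Input: 'qqqnnaaa'
Operation: identify consecutive runs
Runs: 'qqq' -> q3, 'nn' -> n2, 'aaa' -> a3
Encoded: q3n2a3


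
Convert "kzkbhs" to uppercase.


Input string: 'kzkbhs'
Operation: convert each letter to uppercase
Mapping: 'k'->'K', 'z'->'Z', 'k'->'K', 'b'->'B', 'h'->'H', 's'->'S'
Result: KZKBHS


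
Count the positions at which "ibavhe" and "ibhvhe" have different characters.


String 1: 'ibavhe'
String 2: 'ibhvhe'
Compare each position: pos 0: 'i'=='i', pos 1: 'b'=='b', pos 2: 'a'!='h', pos 3: 'v'=='v', pos 4: 'h'=='h', pos 5: 'e'=='e'
Differing positions: 1
Hamming distance: 1


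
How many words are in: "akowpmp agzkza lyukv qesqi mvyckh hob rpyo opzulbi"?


Input string: 'akowpmp agzkza lyukv qesqi mvyckh hob rpyo opzulbi'
Operation: split by spaces
Words found: 'akowpmp', 'agzkza', 'lyukv', 'qesqi', 'mvyckh', 'hob', 'rpyo', 'opzulbi'
Word count: 8


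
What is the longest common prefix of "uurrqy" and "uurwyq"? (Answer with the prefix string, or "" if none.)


String 1: 'uurrqy'
String 2: 'uurwyq'
Compare position by position:
pos 0: 'u' vs 'u' match
pos 1: 'u' vs 'u' match
pos 2: 'r' vs 'r' match
pos 3: 'r' vs 'w' differ -> stop
Longest common prefix: "uur" (length 3)


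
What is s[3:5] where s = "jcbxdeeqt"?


Input string: 'jcbxdeeqt'
Operation: slice [3:5]
Extract characters: s[3]='x', s[4]='d'
Result: xd


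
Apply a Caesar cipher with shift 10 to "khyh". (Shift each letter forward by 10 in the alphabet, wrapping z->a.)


Input: 'khyh', shift = 10
Operation: for each letter, (position + 10) mod 26
Mapping: 'k'(10+10=20)->'u', 'h'(7+10=17)->'r', 'y'(24+10=34, 34 mod 26=8)->'i', 'h'(7+10=17)->'r'
Result: urir


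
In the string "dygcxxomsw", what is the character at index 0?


Input string: 'dygcxxomsw'
Operation: get character at index 0
Index mapping: s[0]='d'
Result: 'd'


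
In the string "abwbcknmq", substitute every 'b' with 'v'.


Input string: 'abwbcknmq'
Operation: replace 'b' with 'v'
Positions of 'b': 1, 3
After replacement: avwvcknmq


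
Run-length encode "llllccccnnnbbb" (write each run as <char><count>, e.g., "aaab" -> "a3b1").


Input: 'llllccccnnnbbb'
Operation: identify consecutive runs
Runs: 'llll' -> l4, 'cccc' -> c4, 'nnn' -> n3, 'bbb' -> b3
Encoded: l4c4n3b3


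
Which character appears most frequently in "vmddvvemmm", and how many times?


Input: 'vmddvvemmm'
Operation: tally each character
Counts: 'd':2, 'e':1, 'm':4, 'v':3
Maximum: 'm' appears 4 times


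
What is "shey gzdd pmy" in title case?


Input string: 'shey gzdd pmy'
Operation: capitalize first letter of each word
Word transformations: 'shey'->'Shey', 'gzdd'->'Gzdd', 'pmy'->'Pmy'
Result: Shey Gzdd Pmy


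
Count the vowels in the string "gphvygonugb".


Input string: 'gphvygonugb'
Operation: count vowels (a, e, i, o, u)
Scan: s[0]='g', s[1]='p', s[2]='h', s[3]='v', s[4]='y', s[5]='g', s[6]='o' (vowel), s[7]='n', s[8]='u' (vowel), s[9]='g', s[10]='b'
Vowels found: 2
Result: 2


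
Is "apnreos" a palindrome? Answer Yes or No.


Input string: 'apnreos'
Reversed: 'soernpa'
Compare pairs: s[0]='a' vs s[6]='s' (mismatch), s[1]='p' vs s[5]='o' (mismatch), s[2]='n' vs s[4]='e' (mismatch)
Palindrome: No


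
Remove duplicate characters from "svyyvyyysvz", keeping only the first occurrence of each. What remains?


Input: 'svyyvyyysvz'
Operation: keep first occurrence of each character
Scan: s[0]='s' new -> keep; s[1]='v' new -> keep; s[2]='y' new -> keep; s[3]='y' seen -> skip; s[4]='v' seen -> skip; s[5]='y' seen -> skip; s[6]='y' seen -> skip; s[7]='y' seen -> skip; s[8]='s' seen -> skip; s[9]='v' seen -> skip; s[10]='z' new -> keep
Result: svyz


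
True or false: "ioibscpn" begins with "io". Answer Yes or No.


Input string: 'ioibscpn'
Prefix to check: 'io'
First 2 characters of input: 'io'
Match: True
Result: Yes


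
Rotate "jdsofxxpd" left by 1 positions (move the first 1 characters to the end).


Input: 'jdsofxxpd', shift = 1
Operation: split at index 1 and swap parts
Front part s[0:1] = 'j'
Back part s[1:] = 'dsofxxpd'
Rotated = back + front = 'dsofxxpd' + 'j'
Result: dsofxxpdj


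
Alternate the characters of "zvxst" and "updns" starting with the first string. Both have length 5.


String 1: 'zvxst'
String 2: 'updns'
Operation: alternate characters
Pairs: 'z'+'u', 'v'+'p', 'x'+'d', 's'+'n', 't'+'s'
Result: zuvpxdsnts


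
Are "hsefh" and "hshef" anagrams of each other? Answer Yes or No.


String 1: 'hsefh' -> sorted: 'efhhs'
String 2: 'hshef' -> sorted: 'efhhs'
Compare sorted forms: 'efhhs' == 'efhhs'
Anagram: Yes


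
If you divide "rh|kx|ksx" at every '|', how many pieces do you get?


Input string: 'rh|kx|ksx'
Delimiter: '|'
Split result: 'rh', 'kx', 'ksx'
Number of parts: 3


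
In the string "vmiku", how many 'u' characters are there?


Input string: 'vmiku'
Target character: 'u'
Scan each position: s[4]='u'
Matches found at indices: 4
Total: 1


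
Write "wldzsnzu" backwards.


Input string: 'wldzsnzu'
Operation: reverse character order
Original order: 'w' -> 'l' -> 'd' -> 'z' -> 's' -> 'n' -> 'z' -> 'u'
Reversed order: 'u' -> 'z' -> 'n' -> 's' -> 'z' -> 'd' -> 'l' -> 'w'
Result: uznszdlw


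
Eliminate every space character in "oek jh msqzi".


Input string: 'oek jh msqzi'
Operation: remove all spaces
Words: 'oek', 'jh', 'msqzi'
Join without spaces: oekjhmsqzi


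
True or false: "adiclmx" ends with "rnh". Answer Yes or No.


Input string: 'adiclmx'
Suffix to check: 'rnh'
Last 3 characters of input: 'lmx'
Match: False
Result: No


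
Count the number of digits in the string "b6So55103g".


Input string: 'b6So55103g'
Operation: count digit characters (0-9)
Scan: 'b', '6'(digit), 'S', 'o', '5'(digit), '5'(digit), '1'(digit), '0'(digit), '3'(digit), 'g'
Digits found: 6
Result: 6


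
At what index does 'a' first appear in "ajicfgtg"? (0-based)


Input string: 'ajicfgtg'
Target: 'a'
Scanning left to right: s[0]='a'
First match at index: 0


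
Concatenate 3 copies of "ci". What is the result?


Input string: 'ci'
Operation: repeat 3 times
Concatenation: 'ci' + 'ci' + 'ci'
Result: cicici


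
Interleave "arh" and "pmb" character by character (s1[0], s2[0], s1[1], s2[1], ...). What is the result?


String 1: 'arh'
String 2: 'pmb'
Operation: alternate characters
Pairs: 'a'+'p', 'r'+'m', 'h'+'b'
Result: aprmhb


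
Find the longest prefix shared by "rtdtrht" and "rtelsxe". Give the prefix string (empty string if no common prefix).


String 1: 'rtdtrht'
String 2: 'rtelsxe'
Compare position by position:
pos 0: 'r' vs 'r' match
pos 1: 't' vs 't' match
pos 2: 'd' vs 'e' differ -> stop
Longest common prefix: "rt" (length 2)


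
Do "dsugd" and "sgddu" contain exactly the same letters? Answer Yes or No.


String 1: 'dsugd' -> sorted: 'ddgsu'
String 2: 'sgddu' -> sorted: 'ddgsu'
Compare sorted forms: 'ddgsu' == 'ddgsu'
Anagram: Yes


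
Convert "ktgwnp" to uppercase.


Input string: 'ktgwnp'
Operation: convert each letter to uppercase
Mapping: 'k'->'K', 't'->'T', 'g'->'G', 'w'->'W', 'n'->'N', 'p'->'P'
Result: KTGWNP


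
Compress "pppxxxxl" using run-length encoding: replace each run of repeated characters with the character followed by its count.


Input: 'pppxxxxl'
Operation: identify consecutive runs
Runs: 'ppp' -> p3, 'xxxx' -> x4, 'l' -> l1
Encoded: p3x4l1


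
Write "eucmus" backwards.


Input string: 'eucmus'
Operation: reverse character order
Original order: 'e' -> 'u' -> 'c' -> 'm' -> 'u' -> 's'
Reversed order: 's' -> 'u' -> 'm' -> 'c' -> 'u' -> 'e'
Result: sumcue


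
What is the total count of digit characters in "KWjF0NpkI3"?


Input string: 'KWjF0NpkI3'
Operation: count digit characters (0-9)
Scan: 'K', 'W', 'j', 'F', '0'(digit), 'N', 'p', 'k', 'I', '3'(digit)
Digits found: 2
Result: 2
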